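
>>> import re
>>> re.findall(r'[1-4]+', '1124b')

['1124']

This matches one or more of a character in [1-4].
`findall` yields the raw match text (1 of them) because the pattern has no groups.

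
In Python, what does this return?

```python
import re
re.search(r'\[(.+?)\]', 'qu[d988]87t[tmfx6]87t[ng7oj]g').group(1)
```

The match spans [2:8] → '[d988]'.
Captured: group 1 = 'd988'.

'd988'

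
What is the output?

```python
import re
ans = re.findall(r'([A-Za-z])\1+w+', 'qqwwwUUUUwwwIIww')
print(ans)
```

['q', 'U', 'I']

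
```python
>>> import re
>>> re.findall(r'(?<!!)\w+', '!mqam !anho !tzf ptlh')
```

Because the assertion is negative and zero-width, positions next to the forbidden text are skipped.
Matches: at [2:5] → 'qam'; at [8:11] → 'nho'; at [14:16] → 'zf'; at [17:21] → 'ptlh'.
No capturing groups, so `findall` returns the 4 full match strings.

['qam', 'nho', 'zf', 'ptlh']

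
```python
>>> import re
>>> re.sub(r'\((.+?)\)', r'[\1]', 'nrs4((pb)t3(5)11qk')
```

'nrs4[(pb]t3[5]11qk'

With the lazy modifier that quantifier settles for the fewest repetitions that let the rest of the pattern succeed (the atoms after it are unaffected and can still be greedy).
Each match is replaced using the text its own group 1 captured.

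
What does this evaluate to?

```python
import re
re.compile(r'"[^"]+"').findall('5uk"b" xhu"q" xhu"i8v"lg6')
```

['"b"', '"q"', '"i8v"']

No capturing groups, so `findall` returns the 3 full match strings.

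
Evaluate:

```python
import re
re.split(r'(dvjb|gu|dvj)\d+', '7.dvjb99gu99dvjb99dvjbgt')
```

Matches to split on: at [2:8] → 'dvjb99'; at [8:12] → 'gu99'; at [12:18] → 'dvjb99'.
Because the pattern has a capturing group, `split` also inserts each captured text between the pieces.

['7.', 'dvjb', '', 'gu', '', 'dvjb', 'dvjbgt']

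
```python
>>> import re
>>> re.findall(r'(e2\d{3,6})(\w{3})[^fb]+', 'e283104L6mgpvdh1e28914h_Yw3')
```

Pattern: the literal 'e2', then 3 to 6 of a digit (captured); then exactly 3 of a word character (captured); then one or more of any character except [fb].
With 2 capturing groups, `findall` returns a 2-tuple per match.

[('e283104', 'L6m')]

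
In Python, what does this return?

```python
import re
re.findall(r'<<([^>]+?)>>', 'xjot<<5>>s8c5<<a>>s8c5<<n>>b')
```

['5', 'a', 'n']

Walking the string: at [4:9] match '<<5>>', group 1 = '5'; at [13:18] match '<<a>>', group 1 = 'a'; at [22:27] match '<<n>>', group 1 = 'n'.
One capturing group, so `findall` returns just the captured substring from each match — 3 in all.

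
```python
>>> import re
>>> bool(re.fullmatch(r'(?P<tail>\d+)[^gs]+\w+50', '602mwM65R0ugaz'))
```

The pattern matches one or more of a digit (captured as 'tail'); then one or more of any character except [gs]; then one or more of a word character, then the literal '50'.
`re.fullmatch` requires the pattern to consume the entire string.
Here there's no way to consume every character, so the call returns None, and `bool(None)` is False.

False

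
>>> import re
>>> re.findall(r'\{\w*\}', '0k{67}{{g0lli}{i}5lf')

`findall` yields the raw match text (3 of them) because the pattern has no groups.

['{67}', '{g0lli}', '{i}']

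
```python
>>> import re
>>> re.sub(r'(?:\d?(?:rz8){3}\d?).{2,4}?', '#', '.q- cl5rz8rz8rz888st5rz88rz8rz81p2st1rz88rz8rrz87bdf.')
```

The pattern matches optionally a digit, then the literal 'rz8' repeated 3 times, then optionally a digit (non-capturing group); then 2 to 4 of any character (lazy).
The `?` after the quantifier makes it lazy — it takes as little as possible before letting the rest of the pattern try.
Matches: at [6:19] → '5rz8rz8rz888s'.
Each match is replaced by '#'.

'.q- cl#t5rz88rz8rz81p2st1rz88rz8rrz87bdf.'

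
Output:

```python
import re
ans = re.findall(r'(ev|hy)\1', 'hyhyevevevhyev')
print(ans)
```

After group 1 captures some text, `\1` only succeeds where that same text appears again.
One capturing group, so `findall` returns just the captured substring from each match — 2 in all.

['hy', 'ev']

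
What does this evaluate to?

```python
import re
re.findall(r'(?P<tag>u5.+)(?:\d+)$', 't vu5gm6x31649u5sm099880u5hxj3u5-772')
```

Pattern: the literal 'u5', then one or more of any character (captured as 'tag'); then one or more of a digit (non-capturing group); then anchored at the end.
Scanning left to right: at [3:36] match 'u5gm6x31649u5sm099880u5hxj3u5-772', group 1 = 'u5gm6x31649u5sm099880u5hxj3u5-77'.
One capturing group, so `findall` returns just the captured substring from the one match — 1 in all.

['u5gm6x31649u5sm099880u5hxj3u5-77']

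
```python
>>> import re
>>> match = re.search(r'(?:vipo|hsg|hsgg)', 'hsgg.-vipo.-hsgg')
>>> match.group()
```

'hsg'

Alternation tries branches left to right and keeps the first one that lets the overall match succeed at that position.
`search` walks the string left to right and returns the first match it finds.
The match spans [0:3] → 'hsg'.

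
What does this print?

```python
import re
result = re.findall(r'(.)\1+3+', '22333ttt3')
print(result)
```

['2', 't']

A backreference is literal: `\1` must see the identical characters the first group matched.
One capturing group, so `findall` returns just the captured substring from each match — 2 in all.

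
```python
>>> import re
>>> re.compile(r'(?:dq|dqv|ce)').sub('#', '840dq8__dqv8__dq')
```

The regex engine tests alternatives in the order written; an earlier branch that matches wins even if a later one would match more.
Matches: at [3:5] → 'dq'; at [8:10] → 'dq'; at [14:16] → 'dq'.
Every occurrence is swapped for '#'.

'840#8__#v8__#'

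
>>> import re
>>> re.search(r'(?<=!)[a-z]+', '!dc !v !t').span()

(1, 3)

Because the assertion is zero-width, the text it checks is not consumed and won't appear in the result.
The match spans [1:3] → 'dc'.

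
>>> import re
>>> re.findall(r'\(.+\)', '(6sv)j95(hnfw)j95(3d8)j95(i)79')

['(6sv)j95(hnfw)j95(3d8)j95(i)']

Walking the string: at [0:28] → '(6sv)j95(hnfw)j95(3d8)j95(i)'.
Since nothing is captured, `findall` lists the 1 matched substring directly.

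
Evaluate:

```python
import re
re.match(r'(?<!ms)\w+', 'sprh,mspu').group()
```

'sprh'

With `match`, the pattern is implicitly anchored at the beginning.
The match spans [0:4] → 'sprh'.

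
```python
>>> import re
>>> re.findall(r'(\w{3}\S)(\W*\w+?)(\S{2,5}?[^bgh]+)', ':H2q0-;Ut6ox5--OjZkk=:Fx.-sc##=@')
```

The pattern matches exactly 3 of a word character, then a non-whitespace character (captured); then zero or more of a non-word character, then one or more of a word character (lazy) (captured); then 2 to 5 of a non-whitespace character (lazy), then one or more of any character except [bgh] (captured).
A non-greedy quantifier consumes as few characters as it can — just enough that the remainder of the pattern still matches from where it stops; whatever follows it matches normally.
Matches: at [1:32] match 'H2q0-;Ut6ox5--OjZkk=:Fx.-sc##=@', groups = ('H2q0', '-;U', 't6ox5--OjZkk=:Fx.-sc##=@').
With 3 capturing groups, `findall` returns a 3-tuple per match.

[('H2q0', '-;U', 't6ox5--OjZkk=:Fx.-sc##=@')]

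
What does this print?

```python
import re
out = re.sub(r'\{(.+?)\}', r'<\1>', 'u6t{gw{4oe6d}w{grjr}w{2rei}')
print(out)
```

u6t<gw{4oe6d>w<grjr>w<2rei>

Lazy quantifiers expand one character at a time until the remainder of the pattern can match.
Matches: at [3:13] → '{gw{4oe6d}'; at [14:20] → '{grjr}'; at [21:27] → '{2rei}'.
The replacement refers to a captured group, so each match is rewritten using its own captured text.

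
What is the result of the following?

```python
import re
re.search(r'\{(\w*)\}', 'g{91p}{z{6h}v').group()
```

'{91p}'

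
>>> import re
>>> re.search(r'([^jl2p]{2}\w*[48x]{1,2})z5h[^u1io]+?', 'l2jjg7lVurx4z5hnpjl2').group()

This matches exactly 2 of any character except [jl2p], then zero or more of a word character, then 1 to 2 of one of [48x] (captured); then the literal 'z5h', then one or more of any character except [u1io] (lazy).
The match spans [4:16] → 'g7lVurx4z5hn'.

'g7lVurx4z5hn'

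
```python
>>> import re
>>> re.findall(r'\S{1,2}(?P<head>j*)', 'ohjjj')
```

['jjj']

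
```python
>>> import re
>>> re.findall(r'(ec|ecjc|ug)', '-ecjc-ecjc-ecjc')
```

The regex engine tests alternatives in the order written; an earlier branch that matches wins even if a later one would match more.
Matches: at [1:3] match 'ec', group 1 = 'ec'; at [6:8] match 'ec', group 1 = 'ec'; at [11:13] match 'ec', group 1 = 'ec'.
`findall` collects group 1 from each match (3 total).

['ec', 'ec', 'ec']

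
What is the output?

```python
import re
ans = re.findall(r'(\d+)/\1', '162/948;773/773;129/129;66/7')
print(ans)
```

['773', '129']

`\1` is not a pattern — it's the concrete string captured by group 1, re-applied verbatim.
With a single group, `findall` returns only what that group captured — 2 items.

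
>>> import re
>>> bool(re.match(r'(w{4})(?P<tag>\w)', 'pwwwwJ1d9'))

Pattern: exactly 4 of a literal 'w' (captured); then a word character (captured as 'tag').
`match` is anchored at position 0; if the pattern doesn't fit there, it returns None.
Here the string doesn't start with a match, so the call returns None, and `bool(None)` is False.

False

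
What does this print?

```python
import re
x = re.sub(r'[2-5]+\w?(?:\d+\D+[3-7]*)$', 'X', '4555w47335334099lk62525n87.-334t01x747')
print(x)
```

Pattern: one or more of a character in [2-5], then optionally a word character; then one or more of a digit, then one or more of a non-digit, then zero or more of a character in [3-7] (non-capturing group); then anchored at the end.
Matches: at [28:38] → '334t01x747'.
Every occurrence is swapped for 'X'.

4555w47335334099lk62525n87.-X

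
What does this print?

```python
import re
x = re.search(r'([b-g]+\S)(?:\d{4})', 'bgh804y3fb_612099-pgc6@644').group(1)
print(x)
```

The match spans [8:15] → 'fb_6120'.
Captured: group 1 = 'fb_'.

fb_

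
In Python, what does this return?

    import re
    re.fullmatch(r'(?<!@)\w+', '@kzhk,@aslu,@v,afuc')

None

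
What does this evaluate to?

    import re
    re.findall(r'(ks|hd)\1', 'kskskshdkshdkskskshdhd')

The backreference `\1` re-matches whatever the first group consumed, character for character.
Scanning left to right: at [0:4] match 'ksks', group 1 = 'ks'; at [12:16] match 'ksks', group 1 = 'ks'; at [18:22] match 'hdhd', group 1 = 'hd'.
Because there's exactly one group, `findall` drops the full match and keeps group 1 from each hit.

['ks', 'ks', 'hd']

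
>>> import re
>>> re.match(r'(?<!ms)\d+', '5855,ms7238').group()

'5855'

`re.match` won't scan ahead — the pattern has to work from the very first character.
The match spans [0:4] → '5855'.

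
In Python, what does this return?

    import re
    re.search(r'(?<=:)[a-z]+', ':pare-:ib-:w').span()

The lookaround is zero-width — it requires the adjacent text to match without consuming it, so the asserted text isn't part of the match.
The match spans [1:5] → 'pare'.

(1, 5)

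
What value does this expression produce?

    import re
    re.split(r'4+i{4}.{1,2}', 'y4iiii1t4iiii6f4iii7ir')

Splitting on the pattern gives 3 pieces.

['y', '', '4iii7ir']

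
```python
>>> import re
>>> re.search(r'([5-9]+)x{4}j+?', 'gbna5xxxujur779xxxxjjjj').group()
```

'779xxxxj'

The pattern matches one or more of a character in [5-9] (captured); then exactly 4 of a literal 'x', then one or more of a literal 'j' (lazy).
Lazy quantifiers expand one character at a time until the remainder of the pattern can match.
`re.search` scans for the first position where the pattern succeeds.
The match spans [12:20] → '779xxxxj'.
Captured: group 1 = '779'.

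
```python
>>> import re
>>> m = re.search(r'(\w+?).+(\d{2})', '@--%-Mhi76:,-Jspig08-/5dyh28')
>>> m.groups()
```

('M', '28')

This matches one or more of a word character (lazy) (captured); then one or more of any character; then exactly 2 of a digit (captured).
A `+?`/`*?`/`{m,n}?` starts at its minimum and grows only as far as needed for what follows to match.
`re.search` scans for the first position where the pattern succeeds.
The match spans [5:28] → 'Mhi76:,-Jspig08-/5dyh28'.
Captured: group 1 = 'M', group 2 = '28'.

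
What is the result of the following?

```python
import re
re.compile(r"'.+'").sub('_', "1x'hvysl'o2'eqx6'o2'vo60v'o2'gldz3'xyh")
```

'1x_xyh'

Matches: at [2:35] → "'hvysl'o2'eqx6'o2'vo60v'o2'gldz3'".
`sub` substitutes '_' at each match site.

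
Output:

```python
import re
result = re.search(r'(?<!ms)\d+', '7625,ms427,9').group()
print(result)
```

7625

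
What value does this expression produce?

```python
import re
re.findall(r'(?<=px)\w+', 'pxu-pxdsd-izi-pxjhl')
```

['u', 'dsd', 'jhl']

The positive lookaround only admits positions where the adjacent text matches; those characters stay outside the span.
Matches: at [2:3] → 'u'; at [6:9] → 'dsd'; at [16:19] → 'jhl'.
With no groups in the pattern, `findall` gives back each whole match — 3 here.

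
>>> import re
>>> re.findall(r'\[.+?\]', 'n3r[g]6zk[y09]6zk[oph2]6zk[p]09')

['[g]', '[y09]', '[oph2]', '[p]']

Because the quantifier is non-greedy, it stops expanding at the earliest point where the rest of the pattern can succeed.
With no groups in the pattern, `findall` gives back each whole match — 4 here.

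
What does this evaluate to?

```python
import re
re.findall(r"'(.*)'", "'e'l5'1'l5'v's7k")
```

Scanning left to right: at [0:13] match "'e'l5'1'l5'v'", group 1 = "e'l5'1'l5'v".
`findall` collects group 1 from the one match (1 total).

["e'l5'1'l5'v"]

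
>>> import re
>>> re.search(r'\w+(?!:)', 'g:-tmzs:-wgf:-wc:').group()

`(?!…)`/`(?<!…)` only lets a position through if the neighbouring text does NOT match; no characters are consumed.
`re.search` tries every starting position until one works.
The match spans [3:6] → 'tmz'.

'tmz'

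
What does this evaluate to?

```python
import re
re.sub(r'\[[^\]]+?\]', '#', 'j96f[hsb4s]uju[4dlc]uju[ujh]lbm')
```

`sub` substitutes '#' at each match site.

'j96f#uju#uju#lbm'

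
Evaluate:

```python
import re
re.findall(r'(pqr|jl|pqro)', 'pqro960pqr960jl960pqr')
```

Alternation isn't longest-match — the leftmost alternative that fits at this position is chosen.
Walking the string: at [0:3] match 'pqr', group 1 = 'pqr'; at [7:10] match 'pqr', group 1 = 'pqr'; at [13:15] match 'jl', group 1 = 'jl'; at [18:21] match 'pqr', group 1 = 'pqr'.
One capturing group, so `findall` returns just the captured substring from each match — 4 in all.

['pqr', 'pqr', 'jl', 'pqr']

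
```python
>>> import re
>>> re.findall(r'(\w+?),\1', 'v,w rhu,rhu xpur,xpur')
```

A backreference is literal: `\1` must see the identical characters the first group matched.
Scanning left to right: at [4:11] match 'rhu,rhu', group 1 = 'rhu'; at [12:21] match 'xpur,xpur', group 1 = 'xpur'.
One capturing group, so `findall` returns just the captured substring from each match — 2 in all.

['rhu', 'xpur']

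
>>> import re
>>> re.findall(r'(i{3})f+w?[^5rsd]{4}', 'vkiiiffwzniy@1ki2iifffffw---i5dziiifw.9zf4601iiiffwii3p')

['iii', 'iii', 'iii']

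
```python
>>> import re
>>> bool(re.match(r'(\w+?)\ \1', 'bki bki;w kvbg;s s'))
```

`\1` is not a pattern — it's the concrete string captured by group 1, re-applied verbatim.
`re.match` won't scan ahead — the pattern has to work from the very first character.
The match spans [0:7] → 'bki bki'.
Captured: group 1 = 'bki'.

True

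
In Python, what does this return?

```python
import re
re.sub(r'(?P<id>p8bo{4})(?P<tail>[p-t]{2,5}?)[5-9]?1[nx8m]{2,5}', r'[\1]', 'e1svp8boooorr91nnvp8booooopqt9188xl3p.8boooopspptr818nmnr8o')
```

'e1sv[p8boooo]vp8booooopqt9188xl3p.8boooopspptr818nmnr8o'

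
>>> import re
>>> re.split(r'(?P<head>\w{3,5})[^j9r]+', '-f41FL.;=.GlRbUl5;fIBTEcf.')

Pattern: 3 to 5 of a word character (captured as 'head'); then one or more of any character except [j9r].
Matches to split on: at [1:26] → 'f41FL.;=.GlRbUl5;fIBTEcf.'.
The group in the pattern means `split` returns the separators' captures alongside the pieces.

['-', 'f41FL', '']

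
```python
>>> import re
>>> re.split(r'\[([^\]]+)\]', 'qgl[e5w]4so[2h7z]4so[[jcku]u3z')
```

['qgl', 'e5w', '4so', '2h7z', '4so', '[jcku', 'u3z']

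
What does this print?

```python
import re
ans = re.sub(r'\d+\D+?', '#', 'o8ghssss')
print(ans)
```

A `+?`/`*?`/`{m,n}?` starts at its minimum and grows only as far as needed for what follows to match.
Each match is replaced by '#'.

o#hssss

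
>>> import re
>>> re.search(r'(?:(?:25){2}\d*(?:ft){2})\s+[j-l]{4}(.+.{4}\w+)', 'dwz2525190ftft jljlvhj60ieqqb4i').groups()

('vhj60ieqqb4i',)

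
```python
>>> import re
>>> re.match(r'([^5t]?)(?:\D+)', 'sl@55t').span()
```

The pattern matches optionally any character except [5t] (captured); then one or more of a non-digit (non-capturing group).
`re.match` only tries the pattern at the start of the string.
The match spans [0:3] → 'sl@'.
Captured: group 1 = 's'.

(0, 3)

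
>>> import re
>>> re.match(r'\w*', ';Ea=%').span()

`match` is anchored at position 0; if the pattern doesn't fit there, it returns None.
The match spans [0:0] → ''.

(0, 0)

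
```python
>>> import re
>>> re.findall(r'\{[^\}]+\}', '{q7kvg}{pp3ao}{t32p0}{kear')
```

Matches: at [0:7] → '{q7kvg}'; at [7:14] → '{pp3ao}'; at [14:21] → '{t32p0}'.
With no groups in the pattern, `findall` gives back each whole match — 3 here.

['{q7kvg}', '{pp3ao}', '{t32p0}']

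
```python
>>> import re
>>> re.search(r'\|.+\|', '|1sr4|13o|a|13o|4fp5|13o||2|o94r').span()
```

Unlike `match`, `search` isn't anchored — it looks for the pattern anywhere in the string.
The match spans [0:28] → '|1sr4|13o|a|13o|4fp5|13o||2|'.

(0, 28)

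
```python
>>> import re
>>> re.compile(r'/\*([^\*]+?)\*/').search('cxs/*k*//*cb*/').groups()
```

('k',)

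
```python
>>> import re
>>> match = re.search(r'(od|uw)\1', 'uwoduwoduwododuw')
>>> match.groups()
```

('od',)

`\1` has to match the exact text group 1 already captured.
`re.search` scans for the first position where the pattern succeeds.
The match spans [10:14] → 'odod'.
Captured: group 1 = 'od'.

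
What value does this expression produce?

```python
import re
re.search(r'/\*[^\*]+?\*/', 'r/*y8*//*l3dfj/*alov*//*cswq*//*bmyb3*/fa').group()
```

`search` walks the string left to right and returns the first match it finds.
The match spans [1:7] → '/*y8*/'.

'/*y8*/'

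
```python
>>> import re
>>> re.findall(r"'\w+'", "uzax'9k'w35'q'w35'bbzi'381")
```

`findall` yields the raw match text (3 of them) because the pattern has no groups.

["'9k'", "'q'", "'bbzi'"]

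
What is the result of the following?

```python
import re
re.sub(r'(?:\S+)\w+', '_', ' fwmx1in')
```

' _'

This matches one or more of a non-whitespace character (non-capturing group); then one or more of a word character.
Matches: at [1:8] → 'fwmx1in'.
Every occurrence is swapped for '_'.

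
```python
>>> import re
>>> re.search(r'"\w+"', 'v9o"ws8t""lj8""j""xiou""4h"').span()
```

(3, 9)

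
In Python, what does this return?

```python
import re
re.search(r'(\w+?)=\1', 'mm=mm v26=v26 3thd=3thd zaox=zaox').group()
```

A backreference is literal: `\1` must see the identical characters the first group matched.
`re.search` scans for the first position where the pattern succeeds.
The match spans [0:5] → 'mm=mm'.
Captured: group 1 = 'mm'.

'mm=mm'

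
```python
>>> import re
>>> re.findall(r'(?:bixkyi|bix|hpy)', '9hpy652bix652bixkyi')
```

['hpy', 'bix', 'bixkyi']

Alternation isn't longest-match — the leftmost alternative that fits at this position is chosen.
Scanning left to right: at [1:4] → 'hpy'; at [7:10] → 'bix'; at [13:19] → 'bixkyi'.
No capturing groups, so `findall` returns the 3 full match strings.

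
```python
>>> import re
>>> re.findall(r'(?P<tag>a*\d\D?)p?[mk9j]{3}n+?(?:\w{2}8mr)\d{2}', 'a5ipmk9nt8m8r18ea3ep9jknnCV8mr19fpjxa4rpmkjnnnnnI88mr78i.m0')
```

['a3e', 'a4r']

This matches zero or more of the literal 'a', then a digit, then optionally a non-digit (captured as 'tag'); then optionally the literal 'p', then exactly 3 of one of [mk9j], then one or more of the literal 'n' (lazy); then exactly 2 of a word character, then the literal '8mr' (non-capturing group); then exactly 2 of a digit.
Matches: at [16:32] match 'a3ep9jknnCV8mr19', group 1 = 'a3e'; at [36:55] match 'a4rpmkjnnnnnI88mr78', group 1 = 'a4r'.
With a single group, `findall` returns only what that group captured — 2 items.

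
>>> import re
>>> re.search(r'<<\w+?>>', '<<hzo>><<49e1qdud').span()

The match spans [0:7] → '<<hzo>>'.

(0, 7)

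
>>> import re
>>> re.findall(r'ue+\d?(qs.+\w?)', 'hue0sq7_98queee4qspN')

['qspN']

One capturing group, so `findall` returns just the captured substring from the one match — 1 in all.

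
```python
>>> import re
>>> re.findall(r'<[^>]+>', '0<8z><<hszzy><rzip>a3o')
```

No capturing groups, so `findall` returns the 3 full match strings.

['<8z>', '<<hszzy>', '<rzip>']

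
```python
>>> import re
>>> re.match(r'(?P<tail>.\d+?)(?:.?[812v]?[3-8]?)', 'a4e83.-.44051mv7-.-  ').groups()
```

The match spans [0:5] → 'a4e83'.
Captured: group 1 = 'a4'.

('a4',)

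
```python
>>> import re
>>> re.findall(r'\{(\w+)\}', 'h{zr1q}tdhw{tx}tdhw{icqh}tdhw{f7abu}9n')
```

Walking the string: at [1:7] match '{zr1q}', group 1 = 'zr1q'; at [11:15] match '{tx}', group 1 = 'tx'; at [19:25] match '{icqh}', group 1 = 'icqh'; at [29:36] match '{f7abu}', group 1 = 'f7abu'.
`findall` collects group 1 from each match (4 total).

['zr1q', 'tx', 'icqh', 'f7abu']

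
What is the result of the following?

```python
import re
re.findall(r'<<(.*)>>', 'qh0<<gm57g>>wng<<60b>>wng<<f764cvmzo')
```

Matches: at [3:22] match '<<gm57g>>wng<<60b>>', group 1 = 'gm57g>>wng<<60b'.
`findall` collects group 1 from the one match (1 total).

['gm57g>>wng<<60b']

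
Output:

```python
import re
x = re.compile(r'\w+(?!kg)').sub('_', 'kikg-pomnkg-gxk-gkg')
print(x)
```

_-_-_-_

Because the assertion is negative and zero-width, positions next to the forbidden text are skipped.
Matches: at [0:4] → 'kikg'; at [5:11] → 'pomnkg'; at [12:15] → 'gxk'; at [16:19] → 'gkg'.
Each match is replaced by '_'.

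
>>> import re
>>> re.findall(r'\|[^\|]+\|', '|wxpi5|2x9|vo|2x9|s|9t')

Since nothing is captured, `findall` lists the 3 matched substrings directly.

['|wxpi5|', '|vo|', '|s|']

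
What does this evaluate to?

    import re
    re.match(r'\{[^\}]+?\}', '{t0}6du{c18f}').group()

`re.match` only tries the pattern at the start of the string.
The match spans [0:4] → '{t0}'.

'{t0}'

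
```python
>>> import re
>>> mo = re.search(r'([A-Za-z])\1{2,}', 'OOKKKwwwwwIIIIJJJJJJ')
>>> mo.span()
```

The backreference `\1` re-matches whatever the first group consumed, character for character.
`re.search` tries every starting position until one works.
The match spans [2:5] → 'KKK'.
Captured: group 1 = 'K'.

(2, 5)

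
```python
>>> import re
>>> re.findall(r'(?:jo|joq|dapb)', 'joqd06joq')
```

['jo', 'jo']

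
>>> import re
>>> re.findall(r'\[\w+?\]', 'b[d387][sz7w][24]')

['[d387]', '[sz7w]', '[24]']

`findall` yields the raw match text (3 of them) because the pattern has no groups.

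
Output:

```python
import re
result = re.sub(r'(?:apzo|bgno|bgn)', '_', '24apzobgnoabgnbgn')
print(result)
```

24__a__

The regex engine tests alternatives in the order written; an earlier branch that matches wins even if a later one would match more.
Every occurrence is swapped for '_'.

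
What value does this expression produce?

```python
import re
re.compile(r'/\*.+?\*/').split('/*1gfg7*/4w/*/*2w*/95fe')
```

['', '4w', '95fe']

With the lazy modifier that quantifier settles for the fewest repetitions that let the rest of the pattern succeed (the atoms after it are unaffected and can still be greedy).
Splitting on the pattern gives 3 pieces.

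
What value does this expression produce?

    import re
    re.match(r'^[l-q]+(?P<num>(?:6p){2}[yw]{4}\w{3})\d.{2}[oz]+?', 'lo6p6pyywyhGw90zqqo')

None

With `match`, the pattern is implicitly anchored at the beginning.
Here the pattern fails at index 0, so the call returns None.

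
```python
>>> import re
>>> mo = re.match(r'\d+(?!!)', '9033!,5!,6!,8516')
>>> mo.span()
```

(0, 3)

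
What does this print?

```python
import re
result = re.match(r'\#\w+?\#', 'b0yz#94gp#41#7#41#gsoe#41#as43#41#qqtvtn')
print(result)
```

None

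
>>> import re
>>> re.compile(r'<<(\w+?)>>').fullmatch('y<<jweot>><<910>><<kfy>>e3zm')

None

`fullmatch` succeeds only if the pattern covers the string from start to end.
Here the string isn't matched end-to-end, so the call returns None.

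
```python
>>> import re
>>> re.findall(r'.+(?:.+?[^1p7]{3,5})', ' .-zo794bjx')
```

[' .-zo794bjx']

Pattern: one or more of any character; then one or more of any character (lazy), then 3 to 5 of any character except [1p7] (non-capturing group).
Since nothing is captured, `findall` lists the 1 matched substring directly.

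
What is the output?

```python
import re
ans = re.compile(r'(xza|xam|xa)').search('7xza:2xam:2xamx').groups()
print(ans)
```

('xza',)

`search` walks the string left to right and returns the first match it finds.
The match spans [1:4] → 'xza'.
Captured: group 1 = 'xza'.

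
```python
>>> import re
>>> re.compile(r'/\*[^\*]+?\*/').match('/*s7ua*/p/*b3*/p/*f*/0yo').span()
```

`re.match` won't scan ahead — the pattern has to work from the very first character.
The match spans [0:8] → '/*s7ua*/'.

(0, 8)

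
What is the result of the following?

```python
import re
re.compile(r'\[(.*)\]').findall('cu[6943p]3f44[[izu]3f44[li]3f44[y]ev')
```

Walking the string: at [2:34] match '[6943p]3f44[[izu]3f44[li]3f44[y]', group 1 = '6943p]3f44[[izu]3f44[li]3f44[y'.
Because there's exactly one group, `findall` drops the full match and keeps group 1 from the one hit.

['6943p]3f44[[izu]3f44[li]3f44[y']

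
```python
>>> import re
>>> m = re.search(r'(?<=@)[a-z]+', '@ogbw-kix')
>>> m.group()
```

'ogbw'

The positive lookaround only admits positions where the adjacent text matches; those characters stay outside the span.
`search` walks the string left to right and returns the first match it finds.
The match spans [1:5] → 'ogbw'.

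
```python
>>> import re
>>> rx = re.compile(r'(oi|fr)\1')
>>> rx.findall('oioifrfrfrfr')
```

['oi', 'fr', 'fr']

The backreference `\1` re-matches whatever the first group consumed, character for character.
Because there's exactly one group, `findall` drops the full match and keeps group 1 from each hit.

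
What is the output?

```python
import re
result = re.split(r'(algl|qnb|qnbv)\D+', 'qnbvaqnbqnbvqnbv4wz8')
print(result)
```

['', 'qnb', '4wz8']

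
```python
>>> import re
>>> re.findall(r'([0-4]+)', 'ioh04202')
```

['04202']

Because there's exactly one group, `findall` drops the full match and keeps group 1 from the one hit.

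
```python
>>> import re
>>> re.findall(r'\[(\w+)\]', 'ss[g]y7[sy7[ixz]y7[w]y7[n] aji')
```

['g', 'ixz', 'w', 'n']

Matches: at [2:5] match '[g]', group 1 = 'g'; at [11:16] match '[ixz]', group 1 = 'ixz'; at [18:21] match '[w]', group 1 = 'w'; at [23:26] match '[n]', group 1 = 'n'.
With a single group, `findall` returns only what that group captured — 4 items.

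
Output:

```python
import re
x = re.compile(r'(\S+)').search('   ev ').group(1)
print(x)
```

ev

This matches one or more of a non-whitespace character (captured).
Unlike `match`, `search` isn't anchored — it looks for the pattern anywhere in the string.
The match spans [3:5] → 'ev'.
Captured: group 1 = 'ev'.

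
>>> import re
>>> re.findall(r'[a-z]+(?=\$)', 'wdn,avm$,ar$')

['avm', 'ar']

The positive lookaround only admits positions where the adjacent text matches; those characters stay outside the span.
Scanning left to right: at [4:7] → 'avm'; at [9:11] → 'ar'.
`findall` yields the raw match text (2 of them) because the pattern has no groups.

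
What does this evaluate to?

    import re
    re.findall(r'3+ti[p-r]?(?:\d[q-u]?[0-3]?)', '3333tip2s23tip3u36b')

['3333tip2s2', '3tip3u3']

This matches one or more of a literal '3'; then the literal 'ti', then optionally a character in [p-r]; then a digit, then optionally a character in [q-u], then optionally a character in [0-3] (non-capturing group).
Walking the string: at [0:10] → '3333tip2s2'; at [10:17] → '3tip3u3'.
Since nothing is captured, `findall` lists the 2 matched substrings directly.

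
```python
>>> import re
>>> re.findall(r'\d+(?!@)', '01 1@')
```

['01']

Because the assertion is negative and zero-width, positions next to the forbidden text are skipped.
With no groups in the pattern, `findall` gives back each whole match — 1 here.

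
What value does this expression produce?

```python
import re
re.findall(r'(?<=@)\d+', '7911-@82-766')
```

The `(?=…)`/`(?<=…)` assertion just peeks at neighbouring text; it doesn't advance the match position.
Walking the string: at [6:8] → '82'.
`findall` yields the raw match text (1 of them) because the pattern has no groups.

['82']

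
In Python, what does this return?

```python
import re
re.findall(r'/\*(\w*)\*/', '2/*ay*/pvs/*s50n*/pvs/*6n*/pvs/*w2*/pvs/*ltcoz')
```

['ay', 's50n', '6n', 'w2']

One capturing group, so `findall` returns just the captured substring from each match — 4 in all.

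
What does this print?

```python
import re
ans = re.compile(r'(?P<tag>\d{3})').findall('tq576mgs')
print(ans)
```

['576']

This matches exactly 3 of a digit (captured as 'tag').
Walking the string: at [2:5] match '576', group 1 = '576'.
One capturing group, so `findall` returns just the captured substring from the one match — 1 in all.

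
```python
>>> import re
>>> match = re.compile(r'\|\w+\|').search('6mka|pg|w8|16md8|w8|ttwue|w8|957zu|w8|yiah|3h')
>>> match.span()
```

`re.search` scans for the first position where the pattern succeeds.
The match spans [4:8] → '|pg|'.

(4, 8)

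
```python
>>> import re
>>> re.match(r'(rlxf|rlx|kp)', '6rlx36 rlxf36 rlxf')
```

`re.match` won't scan ahead — the pattern has to work from the very first character.
Here the string doesn't start with a match, so the call returns None.

None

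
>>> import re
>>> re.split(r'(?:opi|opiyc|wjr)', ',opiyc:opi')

[',', 'yc:', '']

The regex engine tests alternatives in the order written; an earlier branch that matches wins even if a later one would match more.
Matches to split on: at [1:4] → 'opi'; at [7:10] → 'opi'.
The string is cut at each match, leaving 3 pieces.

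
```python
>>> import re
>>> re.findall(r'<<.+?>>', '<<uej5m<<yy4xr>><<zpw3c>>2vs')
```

['<<uej5m<<yy4xr>>', '<<zpw3c>>']

Walking the string: at [0:16] → '<<uej5m<<yy4xr>>'; at [16:25] → '<<zpw3c>>'.
Since nothing is captured, `findall` lists the 2 matched substrings directly.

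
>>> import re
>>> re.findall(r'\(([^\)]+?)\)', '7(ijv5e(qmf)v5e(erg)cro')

['ijv5e(qmf', 'erg']

Matches: at [1:12] match '(ijv5e(qmf)', group 1 = 'ijv5e(qmf'; at [15:20] match '(erg)', group 1 = 'erg'.
With a single group, `findall` returns only what that group captured — 2 items.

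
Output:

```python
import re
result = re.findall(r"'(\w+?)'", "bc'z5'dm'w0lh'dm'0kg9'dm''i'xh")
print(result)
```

['z5', 'w0lh', '0kg9', 'i']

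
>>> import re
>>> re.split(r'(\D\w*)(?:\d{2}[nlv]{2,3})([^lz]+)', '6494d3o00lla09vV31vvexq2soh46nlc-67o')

The pattern matches a non-digit, then zero or more of a word character (captured); then exactly 2 of a digit, then 2 to 3 of one of [nlv] (non-capturing group); then one or more of any character except [lz] (captured).
Matches to split on: at [4:36] → 'd3o00lla09vV31vvexq2soh46nlc-67o'.
Because the pattern has a capturing group, `split` also inserts each captured text between the pieces.

['6494', 'd3o00lla09vV31vvexq2soh', 'c-67o', '']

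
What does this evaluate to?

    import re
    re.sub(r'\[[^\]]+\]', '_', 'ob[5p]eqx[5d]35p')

'ob_eqx_35p'

`sub` substitutes '_' at each match site.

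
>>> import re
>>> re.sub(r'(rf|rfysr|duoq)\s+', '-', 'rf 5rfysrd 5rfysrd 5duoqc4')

Each match is replaced by '-'.

'-5rfysrd 5rfysrd 5duoqc4'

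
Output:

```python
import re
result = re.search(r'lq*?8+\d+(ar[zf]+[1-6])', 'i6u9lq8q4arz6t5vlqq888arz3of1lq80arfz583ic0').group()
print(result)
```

lqq888arz3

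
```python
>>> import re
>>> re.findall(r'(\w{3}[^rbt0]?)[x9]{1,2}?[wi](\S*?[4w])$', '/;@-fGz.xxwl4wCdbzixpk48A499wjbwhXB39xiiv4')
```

Pattern: exactly 3 of a word character, then optionally any character except [rbt0] (captured); then 1 to 2 of one of [x9] (lazy), then one of [wi]; then zero or more of a non-whitespace character (lazy), then one of [4w] (captured); then anchored at the end.
Walking the string: at [4:42] match 'fGz.xxwl4wCdbzixpk48A499wjbwhXB39xiiv4', groups = ('fGz.', 'l4wCdbzixpk48A499wjbwhXB39xiiv4').
With 2 capturing groups, `findall` returns a 2-tuple per match.

[('fGz.', 'l4wCdbzixpk48A499wjbwhXB39xiiv4')]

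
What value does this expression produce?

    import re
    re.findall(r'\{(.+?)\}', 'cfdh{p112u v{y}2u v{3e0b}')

['p112u v{y', '3e0b']

Matches: at [4:15] match '{p112u v{y}', group 1 = 'p112u v{y'; at [19:25] match '{3e0b}', group 1 = '3e0b'.
`findall` collects group 1 from each match (2 total).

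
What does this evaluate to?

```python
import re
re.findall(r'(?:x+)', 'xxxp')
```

This matches one or more of a literal 'x' (non-capturing group).
Matches: at [0:3] → 'xxx'.
`findall` yields the raw match text (1 of them) because the pattern has no groups.

['xxx']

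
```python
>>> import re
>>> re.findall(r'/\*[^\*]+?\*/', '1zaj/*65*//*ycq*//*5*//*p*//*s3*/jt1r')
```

['/*65*/', '/*ycq*/', '/*5*/', '/*p*/', '/*s3*/']

Walking the string: at [4:10] → '/*65*/'; at [10:17] → '/*ycq*/'; at [17:22] → '/*5*/'; at [22:27] → '/*p*/'; at [27:33] → '/*s3*/'.
No capturing groups, so `findall` returns the 5 full match strings.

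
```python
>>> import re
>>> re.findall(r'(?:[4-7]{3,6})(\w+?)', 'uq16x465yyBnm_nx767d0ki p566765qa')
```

['y', 'd', 'q']

The pattern matches 3 to 6 of a character in [4-7] (non-capturing group); then one or more of a word character (lazy) (captured).
A `+?`/`*?`/`{m,n}?` starts at its minimum and grows only as far as needed for what follows to match.
Scanning left to right: at [5:9] match '465y', group 1 = 'y'; at [16:20] match '767d', group 1 = 'd'; at [25:32] match '566765q', group 1 = 'q'.
With a single group, `findall` returns only what that group captured — 3 items.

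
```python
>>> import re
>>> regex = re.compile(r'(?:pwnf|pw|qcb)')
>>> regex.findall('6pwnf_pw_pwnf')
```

['pwnf', 'pw', 'pwnf']

Alternation isn't longest-match — the leftmost alternative that fits at this position is chosen.
Scanning left to right: at [1:5] → 'pwnf'; at [6:8] → 'pw'; at [9:13] → 'pwnf'.
With no groups in the pattern, `findall` gives back each whole match — 3 here.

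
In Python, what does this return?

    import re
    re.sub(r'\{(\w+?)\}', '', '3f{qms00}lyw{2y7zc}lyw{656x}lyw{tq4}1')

'3flywlywlyw1'

Matches: at [2:9] → '{qms00}'; at [12:19] → '{2y7zc}'; at [22:28] → '{656x}'; at [31:36] → '{tq4}'.
Every occurrence is swapped for ''.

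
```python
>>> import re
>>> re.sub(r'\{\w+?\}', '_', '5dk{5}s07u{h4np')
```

Matches: at [3:6] → '{5}'.
Each match is replaced by '_'.

'5dk_s07u{h4np'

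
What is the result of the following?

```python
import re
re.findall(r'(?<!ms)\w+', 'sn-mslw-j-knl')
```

`(?!…)`/`(?<!…)` only lets a position through if the neighbouring text does NOT match; no characters are consumed.
No capturing groups, so `findall` returns the 4 full match strings.

['sn', 'mslw', 'j', 'knl']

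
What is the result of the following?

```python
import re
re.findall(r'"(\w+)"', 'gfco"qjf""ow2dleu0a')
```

Scanning left to right: at [4:9] match '"qjf"', group 1 = 'qjf'.
One capturing group, so `findall` returns just the captured substring from the one match — 1 in all.

['qjf']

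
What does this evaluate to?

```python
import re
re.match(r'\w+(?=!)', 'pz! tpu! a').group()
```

'pz'

The positive lookaround only admits positions where the adjacent text matches; those characters stay outside the span.
`match` is anchored at position 0; if the pattern doesn't fit there, it returns None.
The match spans [0:2] → 'pz'.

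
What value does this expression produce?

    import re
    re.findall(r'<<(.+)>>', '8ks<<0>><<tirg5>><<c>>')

['0>><<tirg5>><<c']

Matches: at [3:22] match '<<0>><<tirg5>><<c>>', group 1 = '0>><<tirg5>><<c'.
One capturing group, so `findall` returns just the captured substring from the one match — 1 in all.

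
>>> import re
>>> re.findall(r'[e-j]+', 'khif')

This matches one or more of a character in [e-j].
Walking the string: at [1:4] → 'hif'.
Since nothing is captured, `findall` lists the 1 matched substring directly.

['hif']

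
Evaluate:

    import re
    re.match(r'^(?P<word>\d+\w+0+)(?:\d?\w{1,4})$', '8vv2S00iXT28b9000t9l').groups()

('8vv2S00iXT28b9000',)

Pattern: anchored at the start of the string; then one or more of a digit, then one or more of a word character, then one or more of a literal '0' (captured as 'word'); then optionally a digit, then 1 to 4 of a word character (non-capturing group); then anchored at the end.
With `match`, the pattern is implicitly anchored at the beginning.
The match spans [0:20] → '8vv2S00iXT28b9000t9l'.
Captured: group 1 = '8vv2S00iXT28b9000'.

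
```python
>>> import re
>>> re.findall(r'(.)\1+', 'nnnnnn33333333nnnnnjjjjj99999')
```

After group 1 captures some text, `\1` only succeeds where that same text appears again.
With a single group, `findall` returns only what that group captured — 5 items.

['n', '3', 'n', 'j', '9']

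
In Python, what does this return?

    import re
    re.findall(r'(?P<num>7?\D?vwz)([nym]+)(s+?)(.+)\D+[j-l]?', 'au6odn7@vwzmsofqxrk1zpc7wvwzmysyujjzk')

[('7@vwz', 'm', 's', 'ofqxrk1zpc7wvwzmysyujjz')]

This matches optionally the literal '7', then optionally a non-digit, then the literal 'vwz' (captured as 'num'); then one or more of one of [nym] (captured); then one or more of a literal 's' (lazy) (captured); then one or more of any character (captured); then one or more of a non-digit, then optionally a character in [j-l].
Scanning left to right: at [6:37] match '7@vwzmsofqxrk1zpc7wvwzmysyujjzk', groups = ('7@vwz', 'm', 's', 'ofqxrk1zpc7wvwzmysyujjz').
With 4 capturing groups, `findall` returns a 4-tuple per match.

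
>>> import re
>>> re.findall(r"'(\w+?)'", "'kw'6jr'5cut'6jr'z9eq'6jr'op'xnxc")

['kw', '5cut', 'z9eq', 'op']

Matches: at [0:4] match "'kw'", group 1 = 'kw'; at [7:13] match "'5cut'", group 1 = '5cut'; at [16:22] match "'z9eq'", group 1 = 'z9eq'; at [25:29] match "'op'", group 1 = 'op'.
`findall` collects group 1 from each match (4 total).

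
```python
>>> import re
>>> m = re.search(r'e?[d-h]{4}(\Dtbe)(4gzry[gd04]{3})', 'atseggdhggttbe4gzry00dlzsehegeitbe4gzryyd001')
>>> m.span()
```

This matches optionally a literal 'e', then exactly 4 of a character in [d-h]; then a non-digit, then the literal 'tbe' (captured); then the literal '4gz', then the literal 'ry', then exactly 3 of one of [gd04] (captured).
`re.search` tries every starting position until one works.
The match spans [6:22] → 'dhggttbe4gzry00d'.
Captured: group 1 = 'ttbe', group 2 = '4gzry00d'.

(6, 22)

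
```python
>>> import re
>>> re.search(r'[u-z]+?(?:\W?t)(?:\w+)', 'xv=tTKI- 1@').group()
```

Pattern: one or more of a character in [u-z] (lazy); then optionally a non-word character, then a literal 't' (non-capturing group); then one or more of a word character (non-capturing group).
`re.search` scans for the first position where the pattern succeeds.
The match spans [0:7] → 'xv=tTKI'.

'xv=tTKI'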